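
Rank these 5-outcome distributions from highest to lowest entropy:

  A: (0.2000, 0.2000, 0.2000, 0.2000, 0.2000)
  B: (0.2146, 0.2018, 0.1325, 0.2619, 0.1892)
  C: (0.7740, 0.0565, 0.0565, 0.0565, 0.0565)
A > B > C

Key insight: Entropy is maximized by uniform distributions and minimized by concentrated distributions.

- Uniform distributions have maximum entropy log₂(5) = 2.3219 bits
- The more "peaked" or concentrated a distribution, the lower its entropy

Entropies:
  H(A) = 2.3219 bits
  H(B) = 2.2895 bits
  H(C) = 1.2230 bits

Ranking: A > B > C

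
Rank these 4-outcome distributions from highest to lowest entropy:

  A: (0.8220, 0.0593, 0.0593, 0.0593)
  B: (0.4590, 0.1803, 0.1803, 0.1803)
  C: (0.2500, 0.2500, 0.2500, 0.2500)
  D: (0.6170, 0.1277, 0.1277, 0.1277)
C > B > D > A

Key insight: Entropy is maximized by uniform distributions and minimized by concentrated distributions.

Entropies:
  H(A) = 0.9578 bits
  H(B) = 1.8526 bits
  H(C) = 2.0000 bits
  H(D) = 1.5672 bits

Ranking: C > B > D > A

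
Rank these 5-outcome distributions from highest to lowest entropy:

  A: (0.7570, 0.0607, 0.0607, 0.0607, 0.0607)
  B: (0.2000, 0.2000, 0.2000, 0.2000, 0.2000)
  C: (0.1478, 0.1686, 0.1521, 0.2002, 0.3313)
B > C > A

Key insight: Entropy is maximized by uniform distributions and minimized by concentrated distributions.

- Uniform distributions have maximum entropy log₂(5) = 2.3219 bits
- The more "peaked" or concentrated a distribution, the lower its entropy

Entropies:
  H(A) = 1.2860 bits
  H(B) = 2.3219 bits
  H(C) = 2.2466 bits

Ranking: B > C > A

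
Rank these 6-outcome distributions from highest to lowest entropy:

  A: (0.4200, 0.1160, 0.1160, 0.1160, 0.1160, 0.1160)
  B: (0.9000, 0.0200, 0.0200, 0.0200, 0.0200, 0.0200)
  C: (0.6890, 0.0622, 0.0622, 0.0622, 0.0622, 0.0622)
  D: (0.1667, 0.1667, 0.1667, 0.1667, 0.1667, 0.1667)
D > A > C > B

Key insight: Entropy is maximized by uniform distributions and minimized by concentrated distributions.

Entropies:
  H(A) = 2.3282 bits
  H(B) = 0.7012 bits
  H(C) = 1.6164 bits
  H(D) = 2.5850 bits

Ranking: D > A > C > B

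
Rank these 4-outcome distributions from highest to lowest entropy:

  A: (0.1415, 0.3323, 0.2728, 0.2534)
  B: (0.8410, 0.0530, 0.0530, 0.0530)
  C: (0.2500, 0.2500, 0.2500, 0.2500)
C > A > B

Key insight: Entropy is maximized by uniform distributions and minimized by concentrated distributions.

- Uniform distributions have maximum entropy log₂(4) = 2.0000 bits
- The more "peaked" or concentrated a distribution, the lower its entropy

Entropies:
  H(A) = 1.9405 bits
  H(B) = 0.8839 bits
  H(C) = 2.0000 bits

Ranking: C > A > B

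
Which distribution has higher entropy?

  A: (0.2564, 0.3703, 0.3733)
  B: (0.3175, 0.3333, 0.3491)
B

Both distributions are close to uniform, making this a harder comparison.

H(A) = 1.5648 bits
H(B) = 1.5839 bits

The distribution closer to uniform has higher entropy.
Answer: B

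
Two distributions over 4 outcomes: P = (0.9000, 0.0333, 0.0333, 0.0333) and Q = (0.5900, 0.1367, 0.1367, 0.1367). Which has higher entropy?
Q

P is highly concentrated on one outcome (90%), making it nearly deterministic. Q spreads its mass more evenly (max 59%). The more spread-out distribution has higher entropy: H(P) ≈ 0.627 bits, H(Q) ≈ 1.626 bits.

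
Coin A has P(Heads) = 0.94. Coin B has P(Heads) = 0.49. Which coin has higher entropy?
B

For binary distributions, entropy is maximized at p=0.5 and decreases as p moves toward 0 or 1.

H(A) = H(0.94) = 0.3274 bits
H(B) = H(0.49) = 0.9997 bits

Distribution B (p=0.49) is closer to uniform (p=0.5), so it has higher entropy.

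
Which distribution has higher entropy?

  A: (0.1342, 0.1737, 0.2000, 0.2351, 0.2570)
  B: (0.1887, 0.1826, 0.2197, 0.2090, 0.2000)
B

Both distributions are close to uniform, making this a harder comparison.

H(A) = 2.2867 bits
H(B) = 2.3187 bits

The distribution closer to uniform has higher entropy.
Answer: B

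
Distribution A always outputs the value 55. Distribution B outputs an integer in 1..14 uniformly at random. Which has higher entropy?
B

A is deterministic, so H(A) = 0. B is uniform over 14 outcomes, so H(B) = log₂(14) = 3.807 bits. Any distribution with genuine randomness has higher entropy than a deterministic one.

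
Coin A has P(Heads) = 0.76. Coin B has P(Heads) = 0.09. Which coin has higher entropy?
A

For binary distributions, entropy is maximized at p=0.5 and decreases as p moves toward 0 or 1.

H(A) = H(0.76) = 0.7950 bits
H(B) = H(0.09) = 0.4365 bits

Distribution A (p=0.76) is closer to uniform (p=0.5), so it has higher entropy.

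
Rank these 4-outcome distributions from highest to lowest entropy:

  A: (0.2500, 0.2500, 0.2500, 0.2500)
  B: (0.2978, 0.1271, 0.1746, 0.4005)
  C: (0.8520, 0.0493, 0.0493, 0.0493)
A > B > C

Key insight: Entropy is maximized by uniform distributions and minimized by concentrated distributions.

- Uniform distributions have maximum entropy log₂(4) = 2.0000 bits
- The more "peaked" or concentrated a distribution, the lower its entropy

Entropies:
  H(A) = 2.0000 bits
  H(B) = 1.8670 bits
  H(C) = 0.8394 bits

Ranking: A > B > C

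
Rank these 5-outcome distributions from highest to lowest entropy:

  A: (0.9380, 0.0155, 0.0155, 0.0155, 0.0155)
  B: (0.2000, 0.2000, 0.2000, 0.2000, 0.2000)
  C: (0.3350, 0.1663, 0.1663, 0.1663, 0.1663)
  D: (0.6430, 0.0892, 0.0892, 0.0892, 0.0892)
B > C > D > A

Key insight: Entropy is maximized by uniform distributions and minimized by concentrated distributions.

Entropies:
  H(A) = 0.4593 bits
  H(B) = 2.3219 bits
  H(C) = 2.2500 bits
  H(D) = 1.6542 bits

Ranking: B > C > D > A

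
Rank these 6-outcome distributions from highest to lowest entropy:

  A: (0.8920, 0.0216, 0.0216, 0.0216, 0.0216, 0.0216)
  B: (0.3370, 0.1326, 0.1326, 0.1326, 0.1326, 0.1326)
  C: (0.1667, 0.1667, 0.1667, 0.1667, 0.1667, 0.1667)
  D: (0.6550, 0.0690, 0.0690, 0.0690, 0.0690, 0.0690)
C > B > D > A

Key insight: Entropy is maximized by uniform distributions and minimized by concentrated distributions.

Entropies:
  H(A) = 0.7446 bits
  H(B) = 2.4614 bits
  H(C) = 2.5850 bits
  H(D) = 1.7306 bits

Ranking: C > B > D > A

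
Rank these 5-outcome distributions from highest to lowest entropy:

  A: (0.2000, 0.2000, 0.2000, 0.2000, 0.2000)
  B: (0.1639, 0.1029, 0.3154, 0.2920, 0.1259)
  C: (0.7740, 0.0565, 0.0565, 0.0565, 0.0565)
A > B > C

Key insight: Entropy is maximized by uniform distributions and minimized by concentrated distributions.

- Uniform distributions have maximum entropy log₂(5) = 2.3219 bits
- The more "peaked" or concentrated a distribution, the lower its entropy

Entropies:
  H(A) = 2.3219 bits
  H(B) = 2.1852 bits
  H(C) = 1.2230 bits

Ranking: A > B > C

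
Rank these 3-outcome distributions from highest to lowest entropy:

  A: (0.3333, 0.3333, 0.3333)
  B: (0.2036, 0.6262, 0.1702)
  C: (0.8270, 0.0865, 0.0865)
A > B > C

Key insight: Entropy is maximized by uniform distributions and minimized by concentrated distributions.

- Uniform distributions have maximum entropy log₂(3) = 1.5850 bits
- The more "peaked" or concentrated a distribution, the lower its entropy

Entropies:
  H(A) = 1.5850 bits
  H(B) = 1.3252 bits
  H(C) = 0.8375 bits

Ranking: A > B > C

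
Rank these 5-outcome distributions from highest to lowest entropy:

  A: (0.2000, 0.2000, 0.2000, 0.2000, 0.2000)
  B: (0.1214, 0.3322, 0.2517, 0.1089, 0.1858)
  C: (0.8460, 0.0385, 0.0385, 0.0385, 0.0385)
A > B > C

Key insight: Entropy is maximized by uniform distributions and minimized by concentrated distributions.

- Uniform distributions have maximum entropy log₂(5) = 2.3219 bits
- The more "peaked" or concentrated a distribution, the lower its entropy

Entropies:
  H(A) = 2.3219 bits
  H(B) = 2.1979 bits
  H(C) = 0.9278 bits

Ranking: A > B > C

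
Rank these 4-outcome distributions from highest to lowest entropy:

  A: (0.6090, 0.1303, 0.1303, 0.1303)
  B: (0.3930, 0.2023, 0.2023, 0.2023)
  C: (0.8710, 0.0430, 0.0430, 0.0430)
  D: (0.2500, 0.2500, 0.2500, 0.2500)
D > B > A > C

Key insight: Entropy is maximized by uniform distributions and minimized by concentrated distributions.

Entropies:
  H(A) = 1.5852 bits
  H(B) = 1.9288 bits
  H(C) = 0.7591 bits
  H(D) = 2.0000 bits

Ranking: D > B > A > C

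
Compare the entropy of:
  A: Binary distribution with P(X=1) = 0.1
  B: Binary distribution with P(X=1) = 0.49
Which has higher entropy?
B

For binary distributions, entropy is maximized at p=0.5 and decreases as p moves toward 0 or 1.

H(A) = H(0.1) = 0.4690 bits
H(B) = H(0.49) = 0.9997 bits

Distribution B (p=0.49) is closer to uniform (p=0.5), so it has higher entropy.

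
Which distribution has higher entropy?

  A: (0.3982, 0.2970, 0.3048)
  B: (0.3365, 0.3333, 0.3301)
B

Both distributions are close to uniform, making this a harder comparison.

H(A) = 1.5716 bits
H(B) = 1.5849 bits

The distribution closer to uniform has higher entropy.
Answer: B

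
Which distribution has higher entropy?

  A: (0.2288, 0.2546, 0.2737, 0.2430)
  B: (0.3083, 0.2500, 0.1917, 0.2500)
A

Both distributions are close to uniform, making this a harder comparison.

H(A) = 1.9969 bits
H(B) = 1.9802 bits

The distribution closer to uniform has higher entropy.
Answer: A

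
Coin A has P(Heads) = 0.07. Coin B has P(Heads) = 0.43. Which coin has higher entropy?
B

For binary distributions, entropy is maximized at p=0.5 and decreases as p moves toward 0 or 1.

H(A) = H(0.07) = 0.3659 bits
H(B) = H(0.43) = 0.9858 bits

Distribution B (p=0.43) is closer to uniform (p=0.5), so it has higher entropy.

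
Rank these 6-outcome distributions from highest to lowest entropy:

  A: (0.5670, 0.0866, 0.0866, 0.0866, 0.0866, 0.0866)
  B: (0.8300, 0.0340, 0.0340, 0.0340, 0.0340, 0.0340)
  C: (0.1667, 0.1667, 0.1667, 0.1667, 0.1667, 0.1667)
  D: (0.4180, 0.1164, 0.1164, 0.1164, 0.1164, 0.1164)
C > D > A > B

Key insight: Entropy is maximized by uniform distributions and minimized by concentrated distributions.

Entropies:
  H(A) = 1.9924 bits
  H(B) = 1.0524 bits
  H(C) = 2.5850 bits
  H(D) = 2.3319 bits

Ranking: C > D > A > B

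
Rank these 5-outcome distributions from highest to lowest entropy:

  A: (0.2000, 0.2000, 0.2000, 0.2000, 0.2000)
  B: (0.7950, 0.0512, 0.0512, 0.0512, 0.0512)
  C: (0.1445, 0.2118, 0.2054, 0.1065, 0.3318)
A > C > B

Key insight: Entropy is maximized by uniform distributions and minimized by concentrated distributions.

- Uniform distributions have maximum entropy log₂(5) = 2.3219 bits
- The more "peaked" or concentrated a distribution, the lower its entropy

Entropies:
  H(A) = 2.3219 bits
  H(B) = 1.1418 bits
  H(C) = 2.2188 bits

Ranking: A > C > B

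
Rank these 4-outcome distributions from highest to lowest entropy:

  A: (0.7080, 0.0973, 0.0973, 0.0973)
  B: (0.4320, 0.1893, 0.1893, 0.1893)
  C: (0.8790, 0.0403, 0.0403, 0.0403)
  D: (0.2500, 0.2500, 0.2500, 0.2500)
D > B > A > C

Key insight: Entropy is maximized by uniform distributions and minimized by concentrated distributions.

Entropies:
  H(A) = 1.3341 bits
  H(B) = 1.8869 bits
  H(C) = 0.7240 bits
  H(D) = 2.0000 bits

Ranking: D > B > A > C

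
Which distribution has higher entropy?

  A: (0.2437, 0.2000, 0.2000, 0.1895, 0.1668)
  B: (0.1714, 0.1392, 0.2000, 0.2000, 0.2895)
A

Both distributions are close to uniform, making this a harder comparison.

H(A) = 2.3109 bits
H(B) = 2.2785 bits

The distribution closer to uniform has higher entropy.
Answer: A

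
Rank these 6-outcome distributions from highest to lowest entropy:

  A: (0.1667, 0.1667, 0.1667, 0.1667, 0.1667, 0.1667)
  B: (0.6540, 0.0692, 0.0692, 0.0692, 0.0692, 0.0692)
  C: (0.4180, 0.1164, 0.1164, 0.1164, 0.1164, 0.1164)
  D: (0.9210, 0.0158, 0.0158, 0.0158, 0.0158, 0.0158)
A > C > B > D

Key insight: Entropy is maximized by uniform distributions and minimized by concentrated distributions.

Entropies:
  H(A) = 2.5850 bits
  H(B) = 1.7338 bits
  H(C) = 2.3319 bits
  H(D) = 0.5821 bits

Ranking: A > C > B > D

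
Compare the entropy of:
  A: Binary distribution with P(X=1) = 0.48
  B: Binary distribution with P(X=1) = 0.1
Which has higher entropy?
A

For binary distributions, entropy is maximized at p=0.5 and decreases as p moves toward 0 or 1.

H(A) = H(0.48) = 0.9988 bits
H(B) = H(0.1) = 0.4690 bits

Distribution A (p=0.48) is closer to uniform (p=0.5), so it has higher entropy.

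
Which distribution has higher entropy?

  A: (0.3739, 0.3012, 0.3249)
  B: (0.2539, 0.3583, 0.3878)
A

Both distributions are close to uniform, making this a harder comparison.

H(A) = 1.5791 bits
H(B) = 1.5626 bits

The distribution closer to uniform has higher entropy.
Answer: A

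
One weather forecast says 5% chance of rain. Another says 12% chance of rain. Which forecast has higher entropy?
12% forecast

Treat each forecast as a Bernoulli distribution. Binary entropy is maximized at p=0.5 and falls off symmetrically toward 0 or 1. The 12% forecast is closer to 50%, so it is more uncertain. H(5%) ≈ 0.286 bits, H(12%) ≈ 0.529 bits.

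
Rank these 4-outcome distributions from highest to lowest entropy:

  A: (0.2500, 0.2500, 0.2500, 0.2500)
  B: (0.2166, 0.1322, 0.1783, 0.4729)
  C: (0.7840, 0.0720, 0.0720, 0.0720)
A > B > C

Key insight: Entropy is maximized by uniform distributions and minimized by concentrated distributions.

- Uniform distributions have maximum entropy log₂(4) = 2.0000 bits
- The more "peaked" or concentrated a distribution, the lower its entropy

Entropies:
  H(A) = 2.0000 bits
  H(B) = 1.8184 bits
  H(C) = 1.0951 bits

Ranking: A > B > C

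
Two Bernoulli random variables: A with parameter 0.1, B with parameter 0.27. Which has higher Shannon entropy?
B

For binary distributions, entropy is maximized at p=0.5 and decreases as p moves toward 0 or 1.

H(A) = H(0.1) = 0.4690 bits
H(B) = H(0.27) = 0.8415 bits

Distribution B (p=0.27) is closer to uniform (p=0.5), so it has higher entropy.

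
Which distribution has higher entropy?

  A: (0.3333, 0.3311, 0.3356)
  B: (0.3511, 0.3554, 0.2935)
A

Both distributions are close to uniform, making this a harder comparison.

H(A) = 1.5849 bits
H(B) = 1.5797 bits

The distribution closer to uniform has higher entropy.
Answer: A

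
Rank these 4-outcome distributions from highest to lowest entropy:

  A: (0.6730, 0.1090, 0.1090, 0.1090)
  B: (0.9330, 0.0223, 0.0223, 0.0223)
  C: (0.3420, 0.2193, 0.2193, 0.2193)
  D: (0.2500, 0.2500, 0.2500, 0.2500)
D > C > A > B

Key insight: Entropy is maximized by uniform distributions and minimized by concentrated distributions.

Entropies:
  H(A) = 1.4301 bits
  H(B) = 0.4608 bits
  H(C) = 1.9696 bits
  H(D) = 2.0000 bits

Ranking: D > C > A > B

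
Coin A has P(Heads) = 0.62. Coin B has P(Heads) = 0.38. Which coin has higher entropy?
Equal

For binary distributions, entropy is maximized at p=0.5 and decreases as p moves toward 0 or 1.

H(A) = H(0.62) = 0.9580 bits
H(B) = H(0.38) = 0.9580 bits

Both distributions are equally far from uniform (|0.62-0.5| = |0.38-0.5|), so they have the same entropy.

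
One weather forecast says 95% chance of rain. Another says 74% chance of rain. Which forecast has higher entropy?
74% forecast

Treat each forecast as a Bernoulli distribution. Binary entropy is maximized at p=0.5 and falls off symmetrically toward 0 or 1. The 74% forecast is closer to 50%, so it is more uncertain. H(95%) ≈ 0.286 bits, H(74%) ≈ 0.827 bits.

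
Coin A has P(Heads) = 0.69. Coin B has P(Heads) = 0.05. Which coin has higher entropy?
A

For binary distributions, entropy is maximized at p=0.5 and decreases as p moves toward 0 or 1.

H(A) = H(0.69) = 0.8932 bits
H(B) = H(0.05) = 0.2864 bits

Distribution A (p=0.69) is closer to uniform (p=0.5), so it has higher entropy.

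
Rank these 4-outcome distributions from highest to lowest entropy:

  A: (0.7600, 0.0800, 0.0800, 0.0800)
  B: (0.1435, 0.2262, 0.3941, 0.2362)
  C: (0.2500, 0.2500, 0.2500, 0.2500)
C > B > A

Key insight: Entropy is maximized by uniform distributions and minimized by concentrated distributions.

- Uniform distributions have maximum entropy log₂(4) = 2.0000 bits
- The more "peaked" or concentrated a distribution, the lower its entropy

Entropies:
  H(A) = 1.1754 bits
  H(B) = 1.9081 bits
  H(C) = 2.0000 bits

Ranking: C > B > A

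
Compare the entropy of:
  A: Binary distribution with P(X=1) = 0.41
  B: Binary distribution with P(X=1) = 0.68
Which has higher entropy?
A

For binary distributions, entropy is maximized at p=0.5 and decreases as p moves toward 0 or 1.

H(A) = H(0.41) = 0.9765 bits
H(B) = H(0.68) = 0.9044 bits

Distribution A (p=0.41) is closer to uniform (p=0.5), so it has higher entropy.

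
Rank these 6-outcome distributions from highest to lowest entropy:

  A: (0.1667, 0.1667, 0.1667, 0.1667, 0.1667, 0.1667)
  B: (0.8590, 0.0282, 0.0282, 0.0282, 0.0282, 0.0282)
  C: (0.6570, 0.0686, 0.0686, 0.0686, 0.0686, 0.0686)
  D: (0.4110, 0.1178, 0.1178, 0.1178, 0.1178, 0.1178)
A > D > C > B

Key insight: Entropy is maximized by uniform distributions and minimized by concentrated distributions.

Entropies:
  H(A) = 2.5850 bits
  H(B) = 0.9142 bits
  H(C) = 1.7241 bits
  H(D) = 2.3446 bits

Ranking: A > D > C > B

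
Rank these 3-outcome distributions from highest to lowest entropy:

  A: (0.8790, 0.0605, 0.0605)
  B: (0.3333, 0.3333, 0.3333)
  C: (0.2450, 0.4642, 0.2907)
B > C > A

Key insight: Entropy is maximized by uniform distributions and minimized by concentrated distributions.

- Uniform distributions have maximum entropy log₂(3) = 1.5850 bits
- The more "peaked" or concentrated a distribution, the lower its entropy

Entropies:
  H(A) = 0.6532 bits
  H(B) = 1.5850 bits
  H(C) = 1.5292 bits

Ranking: B > C > A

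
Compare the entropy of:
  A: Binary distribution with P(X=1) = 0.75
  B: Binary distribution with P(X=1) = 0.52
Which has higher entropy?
B

For binary distributions, entropy is maximized at p=0.5 and decreases as p moves toward 0 or 1.

H(A) = H(0.75) = 0.8113 bits
H(B) = H(0.52) = 0.9988 bits

Distribution B (p=0.52) is closer to uniform (p=0.5), so it has higher entropy.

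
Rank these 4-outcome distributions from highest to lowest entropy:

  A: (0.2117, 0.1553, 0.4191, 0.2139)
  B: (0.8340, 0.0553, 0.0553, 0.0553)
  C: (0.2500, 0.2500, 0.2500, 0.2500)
C > A > B

Key insight: Entropy is maximized by uniform distributions and minimized by concentrated distributions.

- Uniform distributions have maximum entropy log₂(4) = 2.0000 bits
- The more "peaked" or concentrated a distribution, the lower its entropy

Entropies:
  H(A) = 1.8932 bits
  H(B) = 0.9116 bits
  H(C) = 2.0000 bits

Ranking: C > A > B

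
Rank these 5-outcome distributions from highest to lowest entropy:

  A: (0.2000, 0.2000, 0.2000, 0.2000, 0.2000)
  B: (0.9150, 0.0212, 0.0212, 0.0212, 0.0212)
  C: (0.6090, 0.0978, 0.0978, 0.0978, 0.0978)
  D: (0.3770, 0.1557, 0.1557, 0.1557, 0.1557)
A > D > C > B

Key insight: Entropy is maximized by uniform distributions and minimized by concentrated distributions.

Entropies:
  H(A) = 2.3219 bits
  H(B) = 0.5896 bits
  H(C) = 1.7474 bits
  H(D) = 2.2019 bits

Ranking: A > D > C > B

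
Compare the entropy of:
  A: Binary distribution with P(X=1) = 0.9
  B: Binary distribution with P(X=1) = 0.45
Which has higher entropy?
B

For binary distributions, entropy is maximized at p=0.5 and decreases as p moves toward 0 or 1.

H(A) = H(0.9) = 0.4690 bits
H(B) = H(0.45) = 0.9928 bits

Distribution B (p=0.45) is closer to uniform (p=0.5), so it has higher entropy.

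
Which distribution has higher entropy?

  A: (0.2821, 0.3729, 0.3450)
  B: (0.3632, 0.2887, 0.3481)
B

Both distributions are close to uniform, making this a harder comparison.

H(A) = 1.5754 bits
H(B) = 1.5781 bits

The distribution closer to uniform has higher entropy.
Answer: B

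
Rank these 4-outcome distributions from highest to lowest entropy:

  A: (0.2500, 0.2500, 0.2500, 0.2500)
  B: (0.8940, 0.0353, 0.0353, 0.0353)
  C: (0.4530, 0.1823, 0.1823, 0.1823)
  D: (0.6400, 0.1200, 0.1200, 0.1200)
A > C > D > B

Key insight: Entropy is maximized by uniform distributions and minimized by concentrated distributions.

Entropies:
  H(A) = 2.0000 bits
  H(B) = 0.6557 bits
  H(C) = 1.8606 bits
  H(D) = 1.5133 bits

Ranking: A > C > D > B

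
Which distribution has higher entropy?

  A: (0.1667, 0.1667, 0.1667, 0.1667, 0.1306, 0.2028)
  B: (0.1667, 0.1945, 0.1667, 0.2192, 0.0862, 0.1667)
A

Both distributions are close to uniform, making this a harder comparison.

H(A) = 2.5736 bits
H(B) = 2.5368 bits

The distribution closer to uniform has higher entropy.
Answer: A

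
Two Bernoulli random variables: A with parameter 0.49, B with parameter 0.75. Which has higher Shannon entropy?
A

For binary distributions, entropy is maximized at p=0.5 and decreases as p moves toward 0 or 1.

H(A) = H(0.49) = 0.9997 bits
H(B) = H(0.75) = 0.8113 bits

Distribution A (p=0.49) is closer to uniform (p=0.5), so it has higher entropy.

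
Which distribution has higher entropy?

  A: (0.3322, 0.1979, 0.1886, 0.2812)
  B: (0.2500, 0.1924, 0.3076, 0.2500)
B

Both distributions are close to uniform, making this a harder comparison.

H(A) = 1.9593 bits
H(B) = 1.9807 bits

The distribution closer to uniform has higher entropy.
Answer: B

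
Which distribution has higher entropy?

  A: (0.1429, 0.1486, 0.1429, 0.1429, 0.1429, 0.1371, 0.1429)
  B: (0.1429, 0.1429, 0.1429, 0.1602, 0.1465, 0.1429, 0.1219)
A

Both distributions are close to uniform, making this a harder comparison.

H(A) = 2.8070 bits
H(B) = 2.8035 bits

The distribution closer to uniform has higher entropy.
Answer: A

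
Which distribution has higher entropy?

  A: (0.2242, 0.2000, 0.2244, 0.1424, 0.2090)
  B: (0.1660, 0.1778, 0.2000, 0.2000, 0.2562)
B

Both distributions are close to uniform, making this a harder comparison.

H(A) = 2.3042 bits
H(B) = 2.3052 bits

The distribution closer to uniform has higher entropy.
Answer: B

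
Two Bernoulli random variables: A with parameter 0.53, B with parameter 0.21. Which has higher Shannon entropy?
A

For binary distributions, entropy is maximized at p=0.5 and decreases as p moves toward 0 or 1.

H(A) = H(0.53) = 0.9974 bits
H(B) = H(0.21) = 0.7415 bits

Distribution A (p=0.53) is closer to uniform (p=0.5), so it has higher entropy.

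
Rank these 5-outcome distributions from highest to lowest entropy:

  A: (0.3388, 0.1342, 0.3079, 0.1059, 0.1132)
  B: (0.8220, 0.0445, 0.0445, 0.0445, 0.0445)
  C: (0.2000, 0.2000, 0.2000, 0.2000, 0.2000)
C > A > B

Key insight: Entropy is maximized by uniform distributions and minimized by concentrated distributions.

- Uniform distributions have maximum entropy log₂(5) = 2.3219 bits
- The more "peaked" or concentrated a distribution, the lower its entropy

Entropies:
  H(A) = 2.1400 bits
  H(B) = 1.0317 bits
  H(C) = 2.3219 bits

Ranking: C > A > B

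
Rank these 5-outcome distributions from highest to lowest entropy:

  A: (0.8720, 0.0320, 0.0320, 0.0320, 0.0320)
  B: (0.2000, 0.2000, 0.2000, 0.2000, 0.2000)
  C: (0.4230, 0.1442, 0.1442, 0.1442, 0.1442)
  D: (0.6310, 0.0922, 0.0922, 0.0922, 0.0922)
B > C > D > A

Key insight: Entropy is maximized by uniform distributions and minimized by concentrated distributions.

Entropies:
  H(A) = 0.8079 bits
  H(B) = 2.3219 bits
  H(C) = 2.1368 bits
  H(D) = 1.6879 bits

Ranking: B > C > D > A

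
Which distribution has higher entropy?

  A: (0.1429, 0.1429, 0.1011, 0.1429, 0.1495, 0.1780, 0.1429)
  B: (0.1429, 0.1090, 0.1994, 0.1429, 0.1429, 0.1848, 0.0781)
A

Both distributions are close to uniform, making this a harder comparison.

H(A) = 2.7915 bits
H(B) = 2.7532 bits

The distribution closer to uniform has higher entropy.
Answer: A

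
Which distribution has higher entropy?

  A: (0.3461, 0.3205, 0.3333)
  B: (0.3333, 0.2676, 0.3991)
A

Both distributions are close to uniform, making this a harder comparison.

H(A) = 1.5843 bits
H(B) = 1.5661 bits

The distribution closer to uniform has higher entropy.
Answer: A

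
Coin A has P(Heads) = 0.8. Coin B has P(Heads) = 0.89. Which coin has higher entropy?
A

For binary distributions, entropy is maximized at p=0.5 and decreases as p moves toward 0 or 1.

H(A) = H(0.8) = 0.7219 bits
H(B) = H(0.89) = 0.4999 bits

Distribution A (p=0.8) is closer to uniform (p=0.5), so it has higher entropy.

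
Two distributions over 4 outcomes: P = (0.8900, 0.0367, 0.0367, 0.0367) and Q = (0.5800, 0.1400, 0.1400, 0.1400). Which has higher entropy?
Q

P is highly concentrated on one outcome (89%), making it nearly deterministic. Q spreads its mass more evenly (max 58%). The more spread-out distribution has higher entropy: H(P) ≈ 0.674 bits, H(Q) ≈ 1.647 bits.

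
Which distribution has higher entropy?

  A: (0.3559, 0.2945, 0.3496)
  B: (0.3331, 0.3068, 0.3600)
B

Both distributions are close to uniform, making this a harder comparison.

H(A) = 1.5799 bits
H(B) = 1.5819 bits

The distribution closer to uniform has higher entropy.
Answer: B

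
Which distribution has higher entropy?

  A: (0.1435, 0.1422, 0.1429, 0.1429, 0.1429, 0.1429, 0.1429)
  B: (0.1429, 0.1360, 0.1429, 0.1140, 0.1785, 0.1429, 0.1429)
A

Both distributions are close to uniform, making this a harder comparison.

H(A) = 2.8074 bits
H(B) = 2.7967 bits

The distribution closer to uniform has higher entropy.
Answer: A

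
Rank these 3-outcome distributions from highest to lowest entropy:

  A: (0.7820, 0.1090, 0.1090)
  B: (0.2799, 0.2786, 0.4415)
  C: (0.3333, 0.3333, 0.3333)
C > B > A

Key insight: Entropy is maximized by uniform distributions and minimized by concentrated distributions.

- Uniform distributions have maximum entropy log₂(3) = 1.5850 bits
- The more "peaked" or concentrated a distribution, the lower its entropy

Entropies:
  H(A) = 0.9745 bits
  H(B) = 1.5486 bits
  H(C) = 1.5850 bits

Ranking: C > B > A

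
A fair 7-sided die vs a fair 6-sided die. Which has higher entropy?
7-sided die

Both are uniform distributions; for uniform over n outcomes, H = log₂(n). H(7-sided) = log₂(7) = 2.807 bits and H(6-sided) = log₂(6) = 2.585 bits. More outcomes in a uniform distribution means higher entropy.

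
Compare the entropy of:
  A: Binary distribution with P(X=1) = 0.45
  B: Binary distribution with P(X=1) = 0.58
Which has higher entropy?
A

For binary distributions, entropy is maximized at p=0.5 and decreases as p moves toward 0 or 1.

H(A) = H(0.45) = 0.9928 bits
H(B) = H(0.58) = 0.9815 bits

Distribution A (p=0.45) is closer to uniform (p=0.5), so it has higher entropy.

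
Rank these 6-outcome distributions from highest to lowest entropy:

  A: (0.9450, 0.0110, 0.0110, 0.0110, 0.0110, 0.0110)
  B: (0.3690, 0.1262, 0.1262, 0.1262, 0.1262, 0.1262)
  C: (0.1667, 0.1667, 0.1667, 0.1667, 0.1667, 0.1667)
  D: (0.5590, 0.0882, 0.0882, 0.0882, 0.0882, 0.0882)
C > B > D > A

Key insight: Entropy is maximized by uniform distributions and minimized by concentrated distributions.

Entropies:
  H(A) = 0.4350 bits
  H(B) = 2.4150 bits
  H(C) = 2.5850 bits
  H(D) = 2.0139 bits

Ranking: C > B > D > A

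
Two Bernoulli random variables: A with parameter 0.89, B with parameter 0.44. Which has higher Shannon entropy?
B

For binary distributions, entropy is maximized at p=0.5 and decreases as p moves toward 0 or 1.

H(A) = H(0.89) = 0.4999 bits
H(B) = H(0.44) = 0.9896 bits

Distribution B (p=0.44) is closer to uniform (p=0.5), so it has higher entropy.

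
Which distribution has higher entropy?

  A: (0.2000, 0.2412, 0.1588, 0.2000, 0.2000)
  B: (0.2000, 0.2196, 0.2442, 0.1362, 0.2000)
A

Both distributions are close to uniform, making this a harder comparison.

H(A) = 2.3096 bits
H(B) = 2.2975 bits

The distribution closer to uniform has higher entropy.
Answer: A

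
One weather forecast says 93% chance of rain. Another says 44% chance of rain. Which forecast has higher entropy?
44% forecast

Treat each forecast as a Bernoulli distribution. Binary entropy is maximized at p=0.5 and falls off symmetrically toward 0 or 1. The 44% forecast is closer to 50%, so it is more uncertain. H(93%) ≈ 0.366 bits, H(44%) ≈ 0.990 bits.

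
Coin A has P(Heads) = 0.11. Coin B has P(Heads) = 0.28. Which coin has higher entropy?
B

For binary distributions, entropy is maximized at p=0.5 and decreases as p moves toward 0 or 1.

H(A) = H(0.11) = 0.4999 bits
H(B) = H(0.28) = 0.8555 bits

Distribution B (p=0.28) is closer to uniform (p=0.5), so it has higher entropy.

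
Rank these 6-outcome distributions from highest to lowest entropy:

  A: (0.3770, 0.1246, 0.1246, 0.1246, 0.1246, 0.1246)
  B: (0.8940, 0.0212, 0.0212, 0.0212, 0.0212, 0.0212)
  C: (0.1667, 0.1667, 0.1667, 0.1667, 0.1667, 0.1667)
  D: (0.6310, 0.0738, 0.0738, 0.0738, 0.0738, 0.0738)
C > A > D > B

Key insight: Entropy is maximized by uniform distributions and minimized by concentrated distributions.

Entropies:
  H(A) = 2.4025 bits
  H(B) = 0.7339 bits
  H(C) = 2.5850 bits
  H(D) = 1.8067 bits

Ranking: C > A > D > B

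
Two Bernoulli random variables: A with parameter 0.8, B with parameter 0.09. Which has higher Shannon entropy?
A

For binary distributions, entropy is maximized at p=0.5 and decreases as p moves toward 0 or 1.

H(A) = H(0.8) = 0.7219 bits
H(B) = H(0.09) = 0.4365 bits

Distribution A (p=0.8) is closer to uniform (p=0.5), so it has higher entropy.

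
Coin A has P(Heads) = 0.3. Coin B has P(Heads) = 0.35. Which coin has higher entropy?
B

For binary distributions, entropy is maximized at p=0.5 and decreases as p moves toward 0 or 1.

H(A) = H(0.3) = 0.8813 bits
H(B) = H(0.35) = 0.9341 bits

Distribution B (p=0.35) is closer to uniform (p=0.5), so it has higher entropy.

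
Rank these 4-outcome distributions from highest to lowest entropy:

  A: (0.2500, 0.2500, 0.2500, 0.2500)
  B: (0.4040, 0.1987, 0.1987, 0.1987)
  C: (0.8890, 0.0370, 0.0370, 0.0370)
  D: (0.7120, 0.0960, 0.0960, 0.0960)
A > B > D > C

Key insight: Entropy is maximized by uniform distributions and minimized by concentrated distributions.

Entropies:
  H(A) = 2.0000 bits
  H(B) = 1.9179 bits
  H(C) = 0.6789 bits
  H(D) = 1.3226 bits

Ranking: A > B > D > C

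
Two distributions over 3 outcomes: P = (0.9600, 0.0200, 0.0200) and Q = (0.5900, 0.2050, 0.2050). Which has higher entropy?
Q

P is highly concentrated on one outcome (96%), making it nearly deterministic. Q spreads its mass more evenly (max 59%). The more spread-out distribution has higher entropy: H(P) ≈ 0.282 bits, H(Q) ≈ 1.387 bits.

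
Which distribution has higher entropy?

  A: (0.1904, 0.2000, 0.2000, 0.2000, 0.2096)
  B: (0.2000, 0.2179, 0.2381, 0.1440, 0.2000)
A

Both distributions are close to uniform, making this a harder comparison.

H(A) = 2.3213 bits
H(B) = 2.3033 bits

The distribution closer to uniform has higher entropy.
Answer: A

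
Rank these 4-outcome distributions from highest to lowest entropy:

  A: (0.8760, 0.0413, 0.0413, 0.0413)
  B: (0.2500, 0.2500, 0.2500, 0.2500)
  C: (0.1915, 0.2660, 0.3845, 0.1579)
B > C > A

Key insight: Entropy is maximized by uniform distributions and minimized by concentrated distributions.

- Uniform distributions have maximum entropy log₂(4) = 2.0000 bits
- The more "peaked" or concentrated a distribution, the lower its entropy

Entropies:
  H(A) = 0.7373 bits
  H(B) = 2.0000 bits
  H(C) = 1.9156 bits

Ranking: B > C > A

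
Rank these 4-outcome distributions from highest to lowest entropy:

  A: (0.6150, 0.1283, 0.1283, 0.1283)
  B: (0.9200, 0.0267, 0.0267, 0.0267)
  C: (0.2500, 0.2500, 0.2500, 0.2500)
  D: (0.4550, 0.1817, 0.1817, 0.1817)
C > D > A > B

Key insight: Entropy is maximized by uniform distributions and minimized by concentrated distributions.

Entropies:
  H(A) = 1.5717 bits
  H(B) = 0.5290 bits
  H(C) = 2.0000 bits
  H(D) = 1.8580 bits

Ranking: C > D > A > B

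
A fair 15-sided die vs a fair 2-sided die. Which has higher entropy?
15-sided die

Both are uniform distributions; for uniform over n outcomes, H = log₂(n). H(15-sided) = log₂(15) = 3.907 bits and H(2-sided) = log₂(2) = 1.000 bits. More outcomes in a uniform distribution means higher entropy.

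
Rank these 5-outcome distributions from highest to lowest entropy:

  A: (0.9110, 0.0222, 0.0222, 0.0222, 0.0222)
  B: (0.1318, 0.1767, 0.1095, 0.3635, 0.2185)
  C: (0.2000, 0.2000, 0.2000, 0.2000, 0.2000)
C > B > A

Key insight: Entropy is maximized by uniform distributions and minimized by concentrated distributions.

- Uniform distributions have maximum entropy log₂(5) = 2.3219 bits
- The more "peaked" or concentrated a distribution, the lower its entropy

Entropies:
  H(A) = 0.6111 bits
  H(B) = 2.1867 bits
  H(C) = 2.3219 bits

Ranking: C > B > A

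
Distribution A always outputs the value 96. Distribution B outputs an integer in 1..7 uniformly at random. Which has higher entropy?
B

A is deterministic, so H(A) = 0. B is uniform over 7 outcomes, so H(B) = log₂(7) = 2.807 bits. Any distribution with genuine randomness has higher entropy than a deterministic one.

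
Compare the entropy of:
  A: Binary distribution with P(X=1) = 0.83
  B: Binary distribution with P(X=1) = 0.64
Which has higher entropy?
B

For binary distributions, entropy is maximized at p=0.5 and decreases as p moves toward 0 or 1.

H(A) = H(0.83) = 0.6577 bits
H(B) = H(0.64) = 0.9427 bits

Distribution B (p=0.64) is closer to uniform (p=0.5), so it has higher entropy.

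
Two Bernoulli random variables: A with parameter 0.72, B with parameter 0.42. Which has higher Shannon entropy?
B

For binary distributions, entropy is maximized at p=0.5 and decreases as p moves toward 0 or 1.

H(A) = H(0.72) = 0.8555 bits
H(B) = H(0.42) = 0.9815 bits

Distribution B (p=0.42) is closer to uniform (p=0.5), so it has higher entropy.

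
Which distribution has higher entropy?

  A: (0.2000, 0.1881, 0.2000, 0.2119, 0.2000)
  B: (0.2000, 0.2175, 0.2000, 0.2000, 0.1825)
A

Both distributions are close to uniform, making this a harder comparison.

H(A) = 2.3209 bits
H(B) = 2.3197 bits

The distribution closer to uniform has higher entropy.
Answer: A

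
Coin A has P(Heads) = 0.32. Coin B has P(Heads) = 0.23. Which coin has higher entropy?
A

For binary distributions, entropy is maximized at p=0.5 and decreases as p moves toward 0 or 1.

H(A) = H(0.32) = 0.9044 bits
H(B) = H(0.23) = 0.7780 bits

Distribution A (p=0.32) is closer to uniform (p=0.5), so it has higher entropy.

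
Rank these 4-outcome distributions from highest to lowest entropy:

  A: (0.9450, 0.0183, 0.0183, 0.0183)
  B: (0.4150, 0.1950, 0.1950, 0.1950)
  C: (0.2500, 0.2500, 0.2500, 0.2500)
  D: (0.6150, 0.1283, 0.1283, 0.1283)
C > B > D > A

Key insight: Entropy is maximized by uniform distributions and minimized by concentrated distributions.

Entropies:
  H(A) = 0.3944 bits
  H(B) = 1.9063 bits
  H(C) = 2.0000 bits
  H(D) = 1.5717 bits

Ranking: C > B > D > A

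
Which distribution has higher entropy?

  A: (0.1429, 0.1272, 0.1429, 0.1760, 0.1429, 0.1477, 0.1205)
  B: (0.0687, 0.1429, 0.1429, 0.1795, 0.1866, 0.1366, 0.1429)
A

Both distributions are close to uniform, making this a harder comparison.

H(A) = 2.7981 bits
H(B) = 2.7577 bits

The distribution closer to uniform has higher entropy.
Answer: A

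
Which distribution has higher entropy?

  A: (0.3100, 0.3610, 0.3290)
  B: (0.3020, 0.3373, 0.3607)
A

Both distributions are close to uniform, making this a harder comparison.

H(A) = 1.5821 bits
H(B) = 1.5812 bits

The distribution closer to uniform has higher entropy.
Answer: A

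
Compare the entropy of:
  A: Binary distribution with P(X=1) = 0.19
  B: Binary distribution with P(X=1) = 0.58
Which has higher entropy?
B

For binary distributions, entropy is maximized at p=0.5 and decreases as p moves toward 0 or 1.

H(A) = H(0.19) = 0.7015 bits
H(B) = H(0.58) = 0.9815 bits

Distribution B (p=0.58) is closer to uniform (p=0.5), so it has higher entropy.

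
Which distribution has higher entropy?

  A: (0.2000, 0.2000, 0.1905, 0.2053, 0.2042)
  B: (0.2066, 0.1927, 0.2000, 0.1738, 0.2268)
A

Both distributions are close to uniform, making this a harder comparison.

H(A) = 2.3214 bits
H(B) = 2.3165 bits

The distribution closer to uniform has higher entropy.
Answer: A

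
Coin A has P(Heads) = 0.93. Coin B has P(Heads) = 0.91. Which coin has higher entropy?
B

For binary distributions, entropy is maximized at p=0.5 and decreases as p moves toward 0 or 1.

H(A) = H(0.93) = 0.3659 bits
H(B) = H(0.91) = 0.4365 bits

Distribution B (p=0.91) is closer to uniform (p=0.5), so it has higher entropy.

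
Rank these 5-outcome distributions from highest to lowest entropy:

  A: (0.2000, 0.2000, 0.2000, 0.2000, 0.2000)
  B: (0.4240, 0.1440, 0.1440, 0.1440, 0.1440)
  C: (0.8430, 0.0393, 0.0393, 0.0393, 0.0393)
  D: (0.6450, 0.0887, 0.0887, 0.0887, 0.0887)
A > B > D > C

Key insight: Entropy is maximized by uniform distributions and minimized by concentrated distributions.

Entropies:
  H(A) = 2.3219 bits
  H(B) = 2.1353 bits
  H(C) = 0.9411 bits
  H(D) = 1.6485 bits

Ranking: A > B > D > C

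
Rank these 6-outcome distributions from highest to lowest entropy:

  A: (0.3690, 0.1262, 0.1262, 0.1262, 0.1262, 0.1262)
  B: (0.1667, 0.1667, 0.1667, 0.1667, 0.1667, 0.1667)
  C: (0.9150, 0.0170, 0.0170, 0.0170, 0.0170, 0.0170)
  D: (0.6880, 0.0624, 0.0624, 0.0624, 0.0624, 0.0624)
B > A > D > C

Key insight: Entropy is maximized by uniform distributions and minimized by concentrated distributions.

Entropies:
  H(A) = 2.4150 bits
  H(B) = 2.5850 bits
  H(C) = 0.6169 bits
  H(D) = 1.6199 bits

Ranking: B > A > D > C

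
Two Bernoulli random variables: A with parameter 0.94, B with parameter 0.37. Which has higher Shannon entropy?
B

For binary distributions, entropy is maximized at p=0.5 and decreases as p moves toward 0 or 1.

H(A) = H(0.94) = 0.3274 bits
H(B) = H(0.37) = 0.9507 bits

Distribution B (p=0.37) is closer to uniform (p=0.5), so it has higher entropy.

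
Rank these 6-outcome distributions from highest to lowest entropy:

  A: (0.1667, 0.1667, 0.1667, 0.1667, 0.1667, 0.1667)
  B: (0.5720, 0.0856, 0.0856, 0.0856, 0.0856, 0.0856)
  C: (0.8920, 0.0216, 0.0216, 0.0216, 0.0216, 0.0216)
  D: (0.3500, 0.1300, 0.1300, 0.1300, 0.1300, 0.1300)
A > D > B > C

Key insight: Entropy is maximized by uniform distributions and minimized by concentrated distributions.

Entropies:
  H(A) = 2.5850 bits
  H(B) = 1.9788 bits
  H(C) = 0.7446 bits
  H(D) = 2.4433 bits

Ranking: A > D > B > C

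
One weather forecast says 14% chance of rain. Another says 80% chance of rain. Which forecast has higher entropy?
80% forecast

Treat each forecast as a Bernoulli distribution. Binary entropy is maximized at p=0.5 and falls off symmetrically toward 0 or 1. The 80% forecast is closer to 50%, so it is more uncertain. H(14%) ≈ 0.584 bits, H(80%) ≈ 0.722 bits.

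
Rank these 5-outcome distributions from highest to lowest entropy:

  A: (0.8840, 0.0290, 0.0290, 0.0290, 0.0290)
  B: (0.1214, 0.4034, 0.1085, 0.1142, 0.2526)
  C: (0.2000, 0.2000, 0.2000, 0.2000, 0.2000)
C > B > A

Key insight: Entropy is maximized by uniform distributions and minimized by concentrated distributions.

- Uniform distributions have maximum entropy log₂(5) = 2.3219 bits
- The more "peaked" or concentrated a distribution, the lower its entropy

Entropies:
  H(A) = 0.7498 bits
  H(B) = 2.1042 bits
  H(C) = 2.3219 bits

Ranking: C > B > A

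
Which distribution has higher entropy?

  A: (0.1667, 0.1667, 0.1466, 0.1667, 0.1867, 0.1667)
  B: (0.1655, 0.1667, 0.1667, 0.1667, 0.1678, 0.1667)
B

Both distributions are close to uniform, making this a harder comparison.

H(A) = 2.5815 bits
H(B) = 2.5850 bits

The distribution closer to uniform has higher entropy.
Answer: B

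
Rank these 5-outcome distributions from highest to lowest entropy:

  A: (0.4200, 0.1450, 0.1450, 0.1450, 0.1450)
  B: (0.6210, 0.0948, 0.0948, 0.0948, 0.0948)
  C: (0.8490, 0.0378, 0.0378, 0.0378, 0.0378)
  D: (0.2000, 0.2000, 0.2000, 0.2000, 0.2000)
D > A > B > C

Key insight: Entropy is maximized by uniform distributions and minimized by concentrated distributions.

Entropies:
  H(A) = 2.1415 bits
  H(B) = 1.7153 bits
  H(C) = 0.9143 bits
  H(D) = 2.3219 bits

Ranking: D > A > B > C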